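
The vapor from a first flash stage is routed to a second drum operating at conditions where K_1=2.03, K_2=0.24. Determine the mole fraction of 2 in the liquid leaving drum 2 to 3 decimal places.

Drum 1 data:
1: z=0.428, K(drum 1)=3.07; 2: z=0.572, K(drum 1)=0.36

Drum 1:
Rachford–Rice: g(ψ₁) = Σ zᵢ(Kᵢ−1)/(1+ψ₁(Kᵢ−1)) = 0.
Feasibility: ΣzᵢKᵢ = 1.520, Σzᵢ/Kᵢ = 1.728 — both > 1, two phases present.
Newton–Raphson from ψ₁ = 0.5:
  ψ₁ = 0.500: g = -0.1030, g' = -0.950 → ψ₁ = 0.392
Converged at ψ₁ = 0.392.
Drum-1 compositions:
  1: x = 0.236, y = 0.725
  2: x = 0.764, y = 0.275
Drum-2 feed = drum-1 vapor: z₂ = (0.7250, 0.2750).
Drum 2:
Binary case is linear: z₁(K₁−1)(1+ψ₂(K₂−1)) + z₂(K₂−1)(1+ψ₂(K₁−1)) = 0
⇒ ψ₂ = [z₁(K₁−1)+z₂(K₂−1)] / [−(K₁−1)(K₂−1)] = 0.5378/0.7828 = 0.687
  1: x = 0.425, y = 0.862
  2: x = 0.575, y = 0.138

x_2 (drum 2) = 0.575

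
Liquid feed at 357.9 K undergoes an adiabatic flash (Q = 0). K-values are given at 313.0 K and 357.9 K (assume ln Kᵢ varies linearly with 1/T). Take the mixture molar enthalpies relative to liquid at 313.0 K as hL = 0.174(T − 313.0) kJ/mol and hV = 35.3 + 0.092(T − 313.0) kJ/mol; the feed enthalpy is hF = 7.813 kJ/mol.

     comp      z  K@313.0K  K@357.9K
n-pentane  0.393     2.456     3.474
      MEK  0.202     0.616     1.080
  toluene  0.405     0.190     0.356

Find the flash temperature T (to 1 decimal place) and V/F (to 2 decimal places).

Adiabatic flash: solve Rachford–Rice at each trial T, then check hF = ψ·hV(T) + (1−ψ)·hL(T).
  T = 313.0 K: K = (2.456, 0.616, 0.190), RR gives ψ = 0.165, H_out = 5.821 kJ/mol
  T = 357.9 K: K = (3.474, 1.080, 0.356), RR gives ψ = 0.578, H_out = 26.091 kJ/mol
  T = 335.4 K: K = (2.954, 0.831, 0.265), RR gives ψ = 0.371, H_out = 16.302 kJ/mol
  T = 324.2 K: K = (2.702, 0.719, 0.226), RR gives ψ = 0.271, H_out = 11.250 kJ/mol
  T = 318.6 K: K = (2.578, 0.666, 0.207), RR gives ψ = 0.219, H_out = 8.599 kJ/mol
  T = 315.8 K: K = (2.517, 0.641, 0.199), RR gives ψ = 0.192, H_out = 7.229 kJ/mol
  T = 317.2 K: K = (2.548, 0.654, 0.203), RR gives ψ = 0.206, H_out = 7.918 kJ/mol
Linear interpolation between T = 315.8 (H_out = 7.229) and T = 317.2 (H_out = 7.918) on hF = 7.813 gives T ≈ 317.0 K, at which ψ = 0.20.

T = 317.0 K, V/F = 0.20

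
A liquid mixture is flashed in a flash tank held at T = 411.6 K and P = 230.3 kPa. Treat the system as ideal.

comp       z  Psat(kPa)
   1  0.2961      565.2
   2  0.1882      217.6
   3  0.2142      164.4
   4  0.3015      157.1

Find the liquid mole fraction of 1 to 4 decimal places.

Raoult's law: Kᵢ = Pᵢˢᵃᵗ/P = Pᵢˢᵃᵗ/230.3.
  K_1 = 565.2/230.3 = 2.454190, K_2 = 217.6/230.3 = 0.944855, K_3 = 164.4/230.3 = 0.713851, K_4 = 157.1/230.3 = 0.682154
Rachford–Rice: g(ψ) = Σ zᵢ(Kᵢ−1)/(1+ψ(Kᵢ−1)) = 0.
g(0) = ΣzᵢKᵢ − 1 = 0.2631 and g(1) = 1 − Σzᵢ/Kᵢ = -0.0619, so a root lies in (0, 1).
Newton–Raphson from ψ = 0.5:
  ψ = 0.5000: g = 0.05317, g' = -0.2775 → ψ = 0.6916
  ψ = 0.6916: g = 0.00463, g' = -0.2336 → ψ = 0.7115
  ψ = 0.7115: g = 0.00003, g' = -0.2304 → ψ = 0.7116
Converged at ψ = 0.7116.
Compositions from xᵢ = zᵢ/(1+ψ(Kᵢ−1)), yᵢ = Kᵢxᵢ:
  1: x = 0.1455, y = 0.3571
  2: x = 0.1959, y = 0.1851
  3: x = 0.2690, y = 0.1920
  4: x = 0.3896, y = 0.2658

x_1 = 0.1455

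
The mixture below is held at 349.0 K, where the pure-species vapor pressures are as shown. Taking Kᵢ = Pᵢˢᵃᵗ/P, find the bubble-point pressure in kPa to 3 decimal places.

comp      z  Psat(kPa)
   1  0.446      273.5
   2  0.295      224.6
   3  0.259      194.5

Pbub = 238.613 kPa

At the bubble point ψ → 0, so ΣzᵢKᵢ = 1 with Kᵢ = Pᵢˢᵃᵗ/P ⇒ P = ΣzᵢPᵢˢᵃᵗ.
P = 0.446·273.5 + 0.295·224.6 + 0.259·194.5 = 238.613 kPa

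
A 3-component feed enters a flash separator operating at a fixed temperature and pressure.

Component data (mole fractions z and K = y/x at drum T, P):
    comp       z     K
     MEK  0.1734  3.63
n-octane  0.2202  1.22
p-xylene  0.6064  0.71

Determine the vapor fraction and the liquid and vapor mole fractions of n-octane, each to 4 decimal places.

Rachford–Rice: g(ψ) = Σ zᵢ(Kᵢ−1)/(1+ψ(Kᵢ−1)) = 0.
Feasibility: ΣzᵢKᵢ = 1.3286, Σzᵢ/Kᵢ = 1.0823 — both > 1, two phases present.
Newton–Raphson from ψ = 0.5:
  ψ = 0.5000: g = 0.03496, g' = -0.3022 → ψ = 0.6157
  ψ = 0.6157: g = 0.00270, g' = -0.2587 → ψ = 0.6261
  ψ = 0.6261: g = 0.00002, g' = -0.2556 → ψ = 0.6262
Converged at ψ = 0.6262.
Compositions from xᵢ = zᵢ/(1+ψ(Kᵢ−1)), yᵢ = Kᵢxᵢ:
  MEK: x = 0.0655, y = 0.2378
  n-octane: x = 0.1935, y = 0.2361
  p-xylene: x = 0.7409, y = 0.5261

ψ = 0.6262, x_n-octane = 0.1935, y_n-octane = 0.2361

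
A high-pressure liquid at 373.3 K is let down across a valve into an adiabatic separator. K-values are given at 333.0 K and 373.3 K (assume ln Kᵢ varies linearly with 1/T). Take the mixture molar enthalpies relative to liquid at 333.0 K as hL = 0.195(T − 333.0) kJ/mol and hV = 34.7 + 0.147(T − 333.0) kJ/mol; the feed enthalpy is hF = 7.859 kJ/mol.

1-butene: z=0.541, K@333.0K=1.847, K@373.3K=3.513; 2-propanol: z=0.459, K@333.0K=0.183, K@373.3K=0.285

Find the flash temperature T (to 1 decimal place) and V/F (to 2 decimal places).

T = 337.1 K, V/F = 0.20

Adiabatic flash: solve Rachford–Rice at each trial T, then check hF = ψ·hV(T) + (1−ψ)·hL(T).
  T = 333.0 K: K = (1.847, 0.183), RR gives ψ = 0.120, H_out = 4.173 kJ/mol
  T = 373.3 K: K = (3.513, 0.285), RR gives ψ = 0.574, H_out = 26.666 kJ/mol
  T = 353.1 K: K = (2.592, 0.231), RR gives ψ = 0.415, H_out = 17.933 kJ/mol
  T = 343.1 K: K = (2.201, 0.206), RR gives ψ = 0.300, H_out = 12.220 kJ/mol
  T = 338.1 K: K = (2.021, 0.195), RR gives ψ = 0.222, H_out = 8.645 kJ/mol
  T = 335.6 K: K = (1.934, 0.189), RR gives ψ = 0.176, H_out = 6.581 kJ/mol
  T = 336.9 K: K = (1.979, 0.192), RR gives ψ = 0.201, H_out = 7.682 kJ/mol
Linear interpolation between T = 336.9 (H_out = 7.682) and T = 338.1 (H_out = 8.645) on hF = 7.859 gives T ≈ 337.1 K, at which ψ = 0.20.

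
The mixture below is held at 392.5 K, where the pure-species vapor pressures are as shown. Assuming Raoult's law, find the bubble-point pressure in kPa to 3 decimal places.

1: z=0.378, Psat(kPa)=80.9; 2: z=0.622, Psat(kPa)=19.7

Pbub = 42.834 kPa

At the bubble point ψ → 0, so ΣzᵢKᵢ = 1 with Kᵢ = Pᵢˢᵃᵗ/P ⇒ P = ΣzᵢPᵢˢᵃᵗ.
P = 0.378·80.9 + 0.622·19.7 = 42.834 kPa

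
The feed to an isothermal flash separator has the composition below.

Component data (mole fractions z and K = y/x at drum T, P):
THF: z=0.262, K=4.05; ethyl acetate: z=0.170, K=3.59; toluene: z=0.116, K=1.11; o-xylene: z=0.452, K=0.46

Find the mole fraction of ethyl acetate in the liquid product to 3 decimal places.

x_ethyl acetate = 0.058

Iterate (Newton) starting at V/F = 0.57:
  V/F = 0.570: g = 0.1290, g' = -0.787 → V/F = 0.734
  V/F = 0.734: g = 0.0061, g' = -0.731 → V/F = 0.742
Converged at V/F = 0.742.
Compositions from xᵢ = zᵢ/(1+V/F(Kᵢ−1)), yᵢ = Kᵢxᵢ:
  THF: x = 0.080, y = 0.325
  ethyl acetate: x = 0.058, y = 0.209
  toluene: x = 0.107, y = 0.119
  o-xylene: x = 0.754, y = 0.347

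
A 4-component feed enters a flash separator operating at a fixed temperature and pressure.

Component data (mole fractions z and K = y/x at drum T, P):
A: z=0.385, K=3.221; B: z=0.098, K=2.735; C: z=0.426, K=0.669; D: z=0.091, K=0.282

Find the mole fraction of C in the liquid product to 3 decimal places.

x_C = 0.593

Material balance + equilibrium reduce to Σ zᵢ(Kᵢ−1)/(1+β(Kᵢ−1)) = 0.
Check two-phase: ΣzᵢKᵢ = 1.819 > 1 and Σzᵢ/Kᵢ = 1.115 > 1, so g(0) = 0.819 > 0 and g(1) = -0.115 < 0.
Newton–Raphson from β = 0.5:
  β = 0.500: g = 0.2253, g' = -0.692 → β = 0.826
  β = 0.826: g = 0.0172, g' = -0.658 → β = 0.852
  β = 0.852: g = -0.0002, g' = -0.677 → β = 0.851
Converged at β = 0.851.
Compositions from xᵢ = zᵢ/(1+β(Kᵢ−1)), yᵢ = Kᵢxᵢ:
  A: x = 0.133, y = 0.429
  B: x = 0.040, y = 0.108
  C: x = 0.593, y = 0.397
  D: x = 0.234, y = 0.066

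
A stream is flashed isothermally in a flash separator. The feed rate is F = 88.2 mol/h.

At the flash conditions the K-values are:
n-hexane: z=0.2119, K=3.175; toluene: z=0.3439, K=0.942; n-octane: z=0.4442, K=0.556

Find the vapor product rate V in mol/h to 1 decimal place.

Iterate (Newton) starting at V/F = 0.5:
  V/F = 0.5000: g = -0.05326, g' = -0.3759 → V/F = 0.3583
  V/F = 0.3583: g = 0.00411, g' = -0.4417 → V/F = 0.3676
  V/F = 0.3676: g = 0.00003, g' = -0.4358 → V/F = 0.3677
Converged at V/F = 0.3677.
Then V = V/F·F = 0.3677·88.2 = 32.4 mol/h and L = F − V = 55.8 mol/h.

V = 32.4 mol/h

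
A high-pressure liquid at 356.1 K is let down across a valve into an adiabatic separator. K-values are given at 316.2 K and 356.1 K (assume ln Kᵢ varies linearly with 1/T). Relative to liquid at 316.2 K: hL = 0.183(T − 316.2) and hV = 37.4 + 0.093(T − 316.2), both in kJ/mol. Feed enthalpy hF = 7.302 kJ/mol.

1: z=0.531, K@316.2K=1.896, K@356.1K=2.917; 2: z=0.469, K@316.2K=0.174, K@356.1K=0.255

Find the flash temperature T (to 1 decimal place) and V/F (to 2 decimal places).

T = 320.4 K, V/F = 0.18

Adiabatic flash: solve Rachford–Rice at each trial T, then check hF = ψ·hV(T) + (1−ψ)·hL(T).
  T = 316.2 K: K = (1.896, 0.174), RR gives ψ = 0.119, H_out = 4.466 kJ/mol
  T = 356.1 K: K = (2.917, 0.255), RR gives ψ = 0.468, H_out = 23.128 kJ/mol
  T = 336.1 K: K = (2.381, 0.213), RR gives ψ = 0.335, H_out = 15.570 kJ/mol
  T = 326.1 K: K = (2.131, 0.193), RR gives ψ = 0.243, H_out = 10.691 kJ/mol
  T = 321.1 K: K = (2.011, 0.183), RR gives ψ = 0.186, H_out = 7.774 kJ/mol
  T = 318.6 K: K = (1.952, 0.179), RR gives ψ = 0.154, H_out = 6.151 kJ/mol
  T = 319.9 K: K = (1.982, 0.181), RR gives ψ = 0.171, H_out = 7.010 kJ/mol
Linear interpolation between T = 319.9 (H_out = 7.010) and T = 321.1 (H_out = 7.774) on hF = 7.302 gives T ≈ 320.4 K, at which ψ = 0.18.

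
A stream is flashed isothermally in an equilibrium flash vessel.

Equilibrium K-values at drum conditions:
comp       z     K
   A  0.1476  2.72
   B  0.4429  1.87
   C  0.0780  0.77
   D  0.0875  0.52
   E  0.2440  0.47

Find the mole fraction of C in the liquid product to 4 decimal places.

Let β = V/F and solve Σ zᵢ(Kᵢ−1)/(1+β(Kᵢ−1)) = 0.
Feasibility: ΣzᵢKᵢ = 1.4499, Σzᵢ/Kᵢ = 1.0798 — both > 1, two phases present.
Iterate (Newton) starting at β = 0.5:
  β = 0.5000: g = 0.15353, g' = -0.4561 → β = 0.8366
  β = 0.8366: g = 0.00234, g' = -0.4696 → β = 0.8416
Converged at β = 0.8416.
Compositions from xᵢ = zᵢ/(1+β(Kᵢ−1)), yᵢ = Kᵢxᵢ:
  A: x = 0.0603, y = 0.1640
  B: x = 0.2557, y = 0.4781
  C: x = 0.0967, y = 0.0745
  D: x = 0.1468, y = 0.0763
  E: x = 0.4405, y = 0.2070

x_C = 0.0967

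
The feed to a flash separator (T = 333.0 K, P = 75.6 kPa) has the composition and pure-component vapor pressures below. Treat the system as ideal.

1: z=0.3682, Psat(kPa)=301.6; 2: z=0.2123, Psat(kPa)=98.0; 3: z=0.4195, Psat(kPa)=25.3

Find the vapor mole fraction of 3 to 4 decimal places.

y_3 = 0.2291

Raoult's law: Kᵢ = Pᵢˢᵃᵗ/P = Pᵢˢᵃᵗ/75.6.
  K_1 = 301.6/75.6 = 3.989418, K_2 = 98.0/75.6 = 1.296296, K_3 = 25.3/75.6 = 0.334656
Newton iteration, ψ⁰ = 0.5:
  ψ = 0.5000: g = 0.07775, g' = -0.9599 → ψ = 0.5810
  ψ = 0.5810: g = 0.00084, g' = -0.9464 → ψ = 0.5819
Converged at ψ = 0.5819.
Compositions from xᵢ = zᵢ/(1+ψ(Kᵢ−1)), yᵢ = Kᵢxᵢ:
  1: x = 0.1344, y = 0.5362
  2: x = 0.1811, y = 0.2347
  3: x = 0.6845, y = 0.2291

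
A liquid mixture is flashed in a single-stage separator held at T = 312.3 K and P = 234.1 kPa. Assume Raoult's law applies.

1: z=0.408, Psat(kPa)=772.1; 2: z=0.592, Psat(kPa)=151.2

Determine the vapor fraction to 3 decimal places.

Raoult's law: Kᵢ = Pᵢˢᵃᵗ/P = Pᵢˢᵃᵗ/234.1.
  K_1 = 772.1/234.1 = 3.29816, K_2 = 151.2/234.1 = 0.64588
Let ψ = V/F and solve Σ zᵢ(Kᵢ−1)/(1+ψ(Kᵢ−1)) = 0.
g(0) = ΣzᵢKᵢ − 1 = 0.728 and g(1) = 1 − Σzᵢ/Kᵢ = -0.040, so a root lies in (0, 1).
Binary case is linear: z₁(K₁−1)(1+ψ(K₂−1)) + z₂(K₂−1)(1+ψ(K₁−1)) = 0
⇒ ψ = [z₁(K₁−1)+z₂(K₂−1)] / [−(K₁−1)(K₂−1)] = 0.7280/0.8138 = 0.895

ψ = 0.895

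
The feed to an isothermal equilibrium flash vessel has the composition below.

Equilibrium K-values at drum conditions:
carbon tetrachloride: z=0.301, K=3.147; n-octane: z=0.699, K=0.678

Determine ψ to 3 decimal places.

Let ψ = V/F and solve Σ zᵢ(Kᵢ−1)/(1+ψ(Kᵢ−1)) = 0.
Check two-phase: ΣzᵢKᵢ = 1.421 > 1 and Σzᵢ/Kᵢ = 1.127 > 1, so g(0) = 0.421 > 0 and g(1) = -0.127 < 0.
Newton iteration, ψ⁰ = 0.5:
  ψ = 0.500: g = 0.0434, g' = -0.426 → ψ = 0.602
  ψ = 0.602: g = 0.0027, g' = -0.376 → ψ = 0.609
Converged at ψ = 0.609.

ψ = 0.609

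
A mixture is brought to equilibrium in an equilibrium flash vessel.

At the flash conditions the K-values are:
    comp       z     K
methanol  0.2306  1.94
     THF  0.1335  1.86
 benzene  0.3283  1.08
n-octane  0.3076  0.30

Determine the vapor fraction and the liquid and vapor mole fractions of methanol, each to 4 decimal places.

ψ = 0.3311, x_methanol = 0.1759, y_methanol = 0.3412

Let ψ = V/F and solve Σ zᵢ(Kᵢ−1)/(1+ψ(Kᵢ−1)) = 0.
Check two-phase: ΣzᵢKᵢ = 1.1425 > 1 and Σzᵢ/Kᵢ = 1.5200 > 1, so g(0) = 0.1425 > 0 and g(1) = -0.5200 < 0.
Newton iteration, ψ⁰ = 0.54:
  ψ = 0.5400: g = -0.09882, g' = -0.5272 → ψ = 0.3526
  ψ = 0.3526: g = -0.00942, g' = -0.4407 → ψ = 0.3312
  ψ = 0.3312: g = -0.00006, g' = -0.4357 → ψ = 0.3311
Converged at ψ = 0.3311.
Compositions from xᵢ = zᵢ/(1+ψ(Kᵢ−1)), yᵢ = Kᵢxᵢ:
  methanol: x = 0.1759, y = 0.3412
  THF: x = 0.1039, y = 0.1933
  benzene: x = 0.3198, y = 0.3454
  n-octane: x = 0.4004, y = 0.1201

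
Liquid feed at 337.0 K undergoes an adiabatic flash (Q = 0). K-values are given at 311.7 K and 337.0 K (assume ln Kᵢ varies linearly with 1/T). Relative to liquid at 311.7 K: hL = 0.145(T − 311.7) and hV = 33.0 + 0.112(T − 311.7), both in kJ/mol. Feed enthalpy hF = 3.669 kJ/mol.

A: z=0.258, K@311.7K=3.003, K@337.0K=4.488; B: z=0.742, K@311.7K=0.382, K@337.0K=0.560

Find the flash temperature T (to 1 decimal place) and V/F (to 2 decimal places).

Adiabatic flash: solve Rachford–Rice at each trial T, then check hF = ψ·hV(T) + (1−ψ)·hL(T).
  T = 311.7 K: K = (3.003, 0.382), RR gives ψ = 0.047, H_out = 1.552 kJ/mol
  T = 337.0 K: K = (4.488, 0.560), RR gives ψ = 0.374, H_out = 15.686 kJ/mol
  T = 324.4 K: K = (3.703, 0.466), RR gives ψ = 0.209, H_out = 8.649 kJ/mol
  T = 318.0 K: K = (3.339, 0.423), RR gives ψ = 0.130, H_out = 5.162 kJ/mol
  T = 314.9 K: K = (3.171, 0.402), RR gives ψ = 0.090, H_out = 3.420 kJ/mol
  T = 316.4 K: K = (3.251, 0.412), RR gives ψ = 0.109, H_out = 4.270 kJ/mol
Linear interpolation between T = 314.9 (H_out = 3.420) and T = 316.4 (H_out = 4.270) on hF = 3.669 gives T ≈ 315.3 K, at which ψ = 0.10.

T = 315.3 K, V/F = 0.10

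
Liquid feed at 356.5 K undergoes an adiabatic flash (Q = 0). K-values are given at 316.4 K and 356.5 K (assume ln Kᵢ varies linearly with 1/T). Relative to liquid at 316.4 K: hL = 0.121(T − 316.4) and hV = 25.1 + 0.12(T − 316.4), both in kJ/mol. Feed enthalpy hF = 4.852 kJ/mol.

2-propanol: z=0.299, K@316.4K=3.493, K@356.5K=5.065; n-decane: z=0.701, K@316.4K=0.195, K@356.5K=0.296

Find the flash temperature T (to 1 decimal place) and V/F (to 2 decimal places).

T = 327.2 K, V/F = 0.14

Adiabatic flash: solve Rachford–Rice at each trial T, then check hF = ψ·hV(T) + (1−ψ)·hL(T).
  T = 316.4 K: K = (3.493, 0.195), RR gives ψ = 0.090, H_out = 2.265 kJ/mol
  T = 356.5 K: K = (5.065, 0.296), RR gives ψ = 0.252, H_out = 11.174 kJ/mol
  T = 336.4 K: K = (4.251, 0.243), RR gives ψ = 0.179, H_out = 6.920 kJ/mol
  T = 326.4 K: K = (3.865, 0.218), RR gives ψ = 0.138, H_out = 4.670 kJ/mol
  T = 331.4 K: K = (4.056, 0.231), RR gives ψ = 0.159, H_out = 5.811 kJ/mol
  T = 328.9 K: K = (3.960, 0.225), RR gives ψ = 0.149, H_out = 5.245 kJ/mol
  T = 327.6 K: K = (3.911, 0.221), RR gives ψ = 0.143, H_out = 4.947 kJ/mol
Linear interpolation between T = 326.4 (H_out = 4.670) and T = 327.6 (H_out = 4.947) on hF = 4.852 gives T ≈ 327.2 K, at which ψ = 0.14.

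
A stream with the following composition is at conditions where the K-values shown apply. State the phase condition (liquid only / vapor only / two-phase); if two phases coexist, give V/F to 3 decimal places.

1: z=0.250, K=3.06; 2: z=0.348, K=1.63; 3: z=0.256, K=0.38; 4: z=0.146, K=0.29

two-phase, V/F = 0.541

ΣzᵢKᵢ = 1.472; Σzᵢ/Kᵢ = 1.472.
Both exceed 1, so a two-phase solution exists.
Rachford–Rice: g(ψ) = Σ zᵢ(Kᵢ−1)/(1+ψ(Kᵢ−1)) = 0.
Newton–Raphson from ψ = 0.5:
  ψ = 0.500: g = 0.0297, g' = -0.721 → ψ = 0.541
Converged at ψ = 0.541.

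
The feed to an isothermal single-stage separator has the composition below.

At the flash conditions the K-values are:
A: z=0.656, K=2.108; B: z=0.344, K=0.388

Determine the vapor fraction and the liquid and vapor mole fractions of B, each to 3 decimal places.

Material balance + equilibrium reduce to Σ zᵢ(Kᵢ−1)/(1+ψ(Kᵢ−1)) = 0.
Check two-phase: ΣzᵢKᵢ = 1.516 > 1 and Σzᵢ/Kᵢ = 1.198 > 1, so g(0) = 0.516 > 0 and g(1) = -0.198 < 0.
Binary case is linear: z₁(K₁−1)(1+ψ(K₂−1)) + z₂(K₂−1)(1+ψ(K₁−1)) = 0
⇒ ψ = [z₁(K₁−1)+z₂(K₂−1)] / [−(K₁−1)(K₂−1)] = 0.5163/0.6781 = 0.761
Compositions from xᵢ = zᵢ/(1+ψ(Kᵢ−1)), yᵢ = Kᵢxᵢ:
  A: x = 0.356, y = 0.750
  B: x = 0.644, y = 0.250

ψ = 0.761, x_B = 0.644, y_B = 0.250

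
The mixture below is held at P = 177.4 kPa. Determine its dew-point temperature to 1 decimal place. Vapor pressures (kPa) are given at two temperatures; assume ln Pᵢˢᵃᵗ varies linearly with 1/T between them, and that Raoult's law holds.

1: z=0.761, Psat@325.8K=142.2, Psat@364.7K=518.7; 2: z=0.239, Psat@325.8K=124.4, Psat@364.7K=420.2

Dew-point temperature: Σzᵢ·P/Pᵢˢᵃᵗ(T) = 1. Interpolate ln Pᵢˢᵃᵗ = aᵢ + bᵢ/T.
  T = 325.8 K: ΣzᵢP/Pᵢˢᵃᵗ = 1.2902
  T = 364.7 K: ΣzᵢP/Pᵢˢᵃᵗ = 0.3612
  T = 345.2 K: ΣzᵢP/Pᵢˢᵃᵗ = 0.6596
  T = 335.5 K: ΣzᵢP/Pᵢˢᵃᵗ = 0.9135
  T = 330.6 K: ΣzᵢP/Pᵢˢᵃᵗ = 1.0848
  T = 333.1 K: ΣzᵢP/Pᵢˢᵃᵗ = 0.9931
Interpolating between 330.6 K and 333.1 K gives T ≈ 332.9 K.

T = 332.9 K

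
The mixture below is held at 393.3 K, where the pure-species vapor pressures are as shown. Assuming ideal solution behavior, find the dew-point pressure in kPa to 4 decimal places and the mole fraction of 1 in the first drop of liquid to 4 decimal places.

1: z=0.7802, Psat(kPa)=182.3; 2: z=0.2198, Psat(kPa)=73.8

At the dew point ψ → 1, so Σzᵢ/Kᵢ = 1 with Kᵢ = Pᵢˢᵃᵗ/P ⇒ 1/P = Σzᵢ/Pᵢˢᵃᵗ.
1/P = 0.7802/182.3 + 0.2198/73.8 = 0.0072581 ⇒ P = 137.7775 kPa
xᵢ = zᵢP/Pᵢˢᵃᵗ ⇒ x_1 = 0.7802·137.7775/182.3 = 0.5897

Pdew = 137.7775 kPa, x_1 = 0.5897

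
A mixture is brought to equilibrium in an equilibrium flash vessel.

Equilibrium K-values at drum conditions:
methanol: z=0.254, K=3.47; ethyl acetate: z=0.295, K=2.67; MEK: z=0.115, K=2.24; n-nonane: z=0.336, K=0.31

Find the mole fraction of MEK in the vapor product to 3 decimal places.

y_MEK = 0.131

Material balance + equilibrium reduce to Σ zᵢ(Kᵢ−1)/(1+V/F(Kᵢ−1)) = 0.
g(0) = ΣzᵢKᵢ − 1 = 1.031 and g(1) = 1 − Σzᵢ/Kᵢ = -0.319, so a root lies in (0, 1).
Iterate (Newton) starting at V/F = 0.5:
  V/F = 0.500: g = 0.2833, g' = -0.995 → V/F = 0.785
  V/F = 0.785: g = -0.0066, g' = -1.140 → V/F = 0.779
Converged at V/F = 0.779.
Compositions from xᵢ = zᵢ/(1+V/F(Kᵢ−1)), yᵢ = Kᵢxᵢ:
  methanol: x = 0.087, y = 0.301
  ethyl acetate: x = 0.128, y = 0.342
  MEK: x = 0.058, y = 0.131
  n-nonane: x = 0.726, y = 0.225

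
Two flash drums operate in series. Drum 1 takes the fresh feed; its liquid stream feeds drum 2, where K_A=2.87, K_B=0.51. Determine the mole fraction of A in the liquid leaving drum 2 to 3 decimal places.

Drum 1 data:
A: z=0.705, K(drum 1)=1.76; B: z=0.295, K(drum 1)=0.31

x_A (drum 2) = 0.208

Drum 1:
Let ψ₁ = V/F and solve Σ zᵢ(Kᵢ−1)/(1+ψ₁(Kᵢ−1)) = 0.
Feasibility: ΣzᵢKᵢ = 1.332, Σzᵢ/Kᵢ = 1.352 — both > 1, two phases present.
Binary case is linear: z₁(K₁−1)(1+ψ₁(K₂−1)) + z₂(K₂−1)(1+ψ₁(K₁−1)) = 0
⇒ ψ₁ = [z₁(K₁−1)+z₂(K₂−1)] / [−(K₁−1)(K₂−1)] = 0.3322/0.5244 = 0.634
Drum-1 compositions:
  A: x = 0.476, y = 0.838
  B: x = 0.524, y = 0.162
Drum-2 feed = drum-1 liquid: z₂ = (0.4759, 0.5241).
Drum 2:
Material balance + equilibrium reduce to Σ zᵢ(Kᵢ−1)/(1+ψ₂(Kᵢ−1)) = 0.
Check two-phase: ΣzᵢKᵢ = 1.633 > 1 and Σzᵢ/Kᵢ = 1.194 > 1, so g(0) = 0.633 > 0 and g(1) = -0.194 < 0.
Binary case is linear: z₁(K₁−1)(1+ψ₂(K₂−1)) + z₂(K₂−1)(1+ψ₂(K₁−1)) = 0
⇒ ψ₂ = [z₁(K₁−1)+z₂(K₂−1)] / [−(K₁−1)(K₂−1)] = 0.6330/0.9163 = 0.691
  A: x = 0.208, y = 0.596
  B: x = 0.792, y = 0.404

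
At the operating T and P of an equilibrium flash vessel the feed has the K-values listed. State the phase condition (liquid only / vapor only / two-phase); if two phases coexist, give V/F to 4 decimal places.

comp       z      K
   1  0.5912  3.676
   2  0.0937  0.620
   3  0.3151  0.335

two-phase, V/F = 0.8044

ΣzᵢKᵢ = 2.3369; Σzᵢ/Kᵢ = 1.2526.
Both exceed 1, so a two-phase solution exists.
Newton–Raphson from ψ = 0.54:
  ψ = 0.5400: g = 0.27530, g' = -1.0688 → ψ = 0.7976
  ψ = 0.7976: g = 0.00747, g' = -1.0906 → ψ = 0.8044
Converged at ψ = 0.8044.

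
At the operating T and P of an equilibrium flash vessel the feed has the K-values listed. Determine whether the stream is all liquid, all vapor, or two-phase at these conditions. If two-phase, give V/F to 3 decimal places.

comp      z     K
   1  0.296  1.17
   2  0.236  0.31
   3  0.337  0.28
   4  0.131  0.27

all liquid

ΣzᵢKᵢ = 0.549; Σzᵢ/Kᵢ = 2.703.
Since ΣzᵢKᵢ < 1 the mixture is below its bubble point — single liquid phase.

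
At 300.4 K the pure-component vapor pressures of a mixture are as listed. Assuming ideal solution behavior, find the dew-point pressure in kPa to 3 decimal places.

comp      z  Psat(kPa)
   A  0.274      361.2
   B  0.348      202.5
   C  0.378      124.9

Pdew = 181.702 kPa

At the dew point ψ → 1, so Σzᵢ/Kᵢ = 1 with Kᵢ = Pᵢˢᵃᵗ/P ⇒ 1/P = Σzᵢ/Pᵢˢᵃᵗ.
1/P = 0.274/361.2 + 0.348/202.5 + 0.378/124.9 = 0.005504 ⇒ P = 181.702 kPa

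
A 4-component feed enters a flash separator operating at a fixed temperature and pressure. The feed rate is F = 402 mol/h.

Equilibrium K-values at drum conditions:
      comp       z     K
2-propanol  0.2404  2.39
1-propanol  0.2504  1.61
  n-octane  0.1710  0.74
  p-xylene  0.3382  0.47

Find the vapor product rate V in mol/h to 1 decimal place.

V = 220.0 mol/h

Rachford–Rice: g(β) = Σ zᵢ(Kᵢ−1)/(1+β(Kᵢ−1)) = 0.
Check two-phase: ΣzᵢKᵢ = 1.2632 > 1 and Σzᵢ/Kᵢ = 1.2068 > 1, so g(0) = 0.2632 > 0 and g(1) = -0.2068 < 0.
Newton–Raphson from β = 0.35:
  β = 0.3500: g = 0.08168, g' = -0.4307 → β = 0.5397
  β = 0.5397: g = 0.00307, g' = -0.4064 → β = 0.5472
Converged at β = 0.5472.
Then V = β·F = 0.5472·402 = 220.0 mol/h and L = F − V = 182.0 mol/h.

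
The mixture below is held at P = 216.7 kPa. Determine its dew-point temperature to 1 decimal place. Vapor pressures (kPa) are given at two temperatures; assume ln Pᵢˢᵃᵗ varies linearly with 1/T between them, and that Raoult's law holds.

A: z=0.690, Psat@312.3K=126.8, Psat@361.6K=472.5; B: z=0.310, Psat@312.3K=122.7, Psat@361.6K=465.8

T = 331.0 K

Dew-point temperature: Σzᵢ·P/Pᵢˢᵃᵗ(T) = 1. Interpolate ln Pᵢˢᵃᵗ = aᵢ + bᵢ/T.
  T = 312.3 K: ΣzᵢP/Pᵢˢᵃᵗ = 1.7267
  T = 361.6 K: ΣzᵢP/Pᵢˢᵃᵗ = 0.4607
  T = 337.0 K: ΣzᵢP/Pᵢˢᵃᵗ = 0.8487
  T = 324.6 K: ΣzᵢP/Pᵢˢᵃᵗ = 1.1960
  T = 330.8 K: ΣzᵢP/Pᵢˢᵃᵗ = 1.0042
  T = 333.9 K: ΣzᵢP/Pᵢˢᵃᵗ = 0.9224
  T = 332.4 K: ΣzᵢP/Pᵢˢᵃᵗ = 0.9610
Interpolating between 330.8 K and 332.4 K gives T ≈ 331.0 K.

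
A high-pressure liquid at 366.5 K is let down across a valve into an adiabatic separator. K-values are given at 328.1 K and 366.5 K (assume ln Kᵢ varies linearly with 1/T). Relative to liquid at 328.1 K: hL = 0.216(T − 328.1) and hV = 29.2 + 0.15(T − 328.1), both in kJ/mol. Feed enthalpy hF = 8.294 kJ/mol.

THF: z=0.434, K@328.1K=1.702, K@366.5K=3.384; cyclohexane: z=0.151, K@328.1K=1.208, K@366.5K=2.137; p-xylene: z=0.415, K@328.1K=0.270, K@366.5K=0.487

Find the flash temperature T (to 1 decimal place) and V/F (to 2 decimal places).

T = 333.1 K, V/F = 0.25

Adiabatic flash: solve Rachford–Rice at each trial T, then check hF = ψ·hV(T) + (1−ψ)·hL(T).
  T = 328.1 K: K = (1.702, 1.208, 0.270), RR gives ψ = 0.075, H_out = 2.181 kJ/mol
  T = 366.5 K: K = (3.384, 2.137, 0.487), RR gives ψ = 0.927, H_out = 33.012 kJ/mol
  T = 347.3 K: K = (2.446, 1.632, 0.369), RR gives ψ = 0.577, H_out = 20.258 kJ/mol
  T = 337.7 K: K = (2.051, 1.410, 0.317), RR gives ψ = 0.375, H_out = 12.772 kJ/mol
  T = 332.9 K: K = (1.871, 1.307, 0.293), RR gives ψ = 0.244, H_out = 8.090 kJ/mol
  T = 335.3 K: K = (1.959, 1.358, 0.305), RR gives ψ = 0.313, H_out = 10.546 kJ/mol
Linear interpolation between T = 332.9 (H_out = 8.090) and T = 335.3 (H_out = 10.546) on hF = 8.294 gives T ≈ 333.1 K, at which ψ = 0.25.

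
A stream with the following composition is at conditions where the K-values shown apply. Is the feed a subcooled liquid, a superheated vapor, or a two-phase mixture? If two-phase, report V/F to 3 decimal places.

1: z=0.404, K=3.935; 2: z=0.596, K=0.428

ΣzᵢKᵢ = 1.845; Σzᵢ/Kᵢ = 1.495.
Both exceed 1, so a two-phase solution exists.
Rachford–Rice: g(ψ) = Σ zᵢ(Kᵢ−1)/(1+ψ(Kᵢ−1)) = 0.
Binary case is linear: z₁(K₁−1)(1+ψ(K₂−1)) + z₂(K₂−1)(1+ψ(K₁−1)) = 0
⇒ ψ = [z₁(K₁−1)+z₂(K₂−1)] / [−(K₁−1)(K₂−1)] = 0.8448/1.6788 = 0.503

two-phase, V/F = 0.503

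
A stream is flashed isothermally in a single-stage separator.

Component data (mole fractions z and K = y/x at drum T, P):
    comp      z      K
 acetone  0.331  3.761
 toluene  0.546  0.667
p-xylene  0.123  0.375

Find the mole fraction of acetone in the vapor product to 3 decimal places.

y_acetone = 0.474

Iterate (Newton) starting at β = 0.64:
  β = 0.640: g = -0.0289, g' = -0.561 → β = 0.588
  β = 0.588: g = 0.0005, g' = -0.580 → β = 0.589
Converged at β = 0.589.
Compositions from xᵢ = zᵢ/(1+β(Kᵢ−1)), yᵢ = Kᵢxᵢ:
  acetone: x = 0.126, y = 0.474
  toluene: x = 0.679, y = 0.453
  p-xylene: x = 0.195, y = 0.073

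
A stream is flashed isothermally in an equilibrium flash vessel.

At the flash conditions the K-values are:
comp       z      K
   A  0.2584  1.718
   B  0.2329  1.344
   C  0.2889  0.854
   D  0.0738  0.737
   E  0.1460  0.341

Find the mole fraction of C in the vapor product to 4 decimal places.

Material balance + equilibrium reduce to Σ zᵢ(Kᵢ−1)/(1+β(Kᵢ−1)) = 0.
Feasibility: ΣzᵢKᵢ = 1.1078, Σzᵢ/Kᵢ = 1.1903 — both > 1, two phases present.
Newton–Raphson from β = 0.5:
  β = 0.5000: g = -0.00646, g' = -0.2472 → β = 0.4738
  β = 0.4738: g = -0.00006, g' = -0.2424 → β = 0.4736
Converged at β = 0.4736.
Compositions from xᵢ = zᵢ/(1+β(Kᵢ−1)), yᵢ = Kᵢxᵢ:
  A: x = 0.1928, y = 0.3313
  B: x = 0.2003, y = 0.2692
  C: x = 0.3104, y = 0.2650
  D: x = 0.0843, y = 0.0621
  E: x = 0.2122, y = 0.0724

y_C = 0.2650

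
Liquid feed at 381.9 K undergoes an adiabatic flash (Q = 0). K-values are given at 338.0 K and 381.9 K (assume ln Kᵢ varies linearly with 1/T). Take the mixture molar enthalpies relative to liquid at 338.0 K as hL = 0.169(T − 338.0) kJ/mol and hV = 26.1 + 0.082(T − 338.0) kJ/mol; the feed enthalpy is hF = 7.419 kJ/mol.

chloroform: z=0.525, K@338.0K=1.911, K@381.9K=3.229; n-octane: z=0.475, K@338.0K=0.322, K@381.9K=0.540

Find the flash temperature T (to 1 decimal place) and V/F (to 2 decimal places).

Adiabatic flash: solve Rachford–Rice at each trial T, then check hF = ψ·hV(T) + (1−ψ)·hL(T).
  T = 338.0 K: K = (1.911, 0.322), RR gives ψ = 0.253, H_out = 6.602 kJ/mol
  T = 381.9 K: K = (3.229, 0.540), RR gives ψ = 0.928, H_out = 28.100 kJ/mol
  T = 359.9 K: K = (2.523, 0.423), RR gives ψ = 0.598, H_out = 18.181 kJ/mol
  T = 348.9 K: K = (2.204, 0.371), RR gives ψ = 0.440, H_out = 12.897 kJ/mol
  T = 343.4 K: K = (2.053, 0.346), RR gives ψ = 0.351, H_out = 9.915 kJ/mol
  T = 340.7 K: K = (1.981, 0.334), RR gives ψ = 0.304, H_out = 8.317 kJ/mol
  T = 339.4 K: K = (1.947, 0.328), RR gives ψ = 0.280, H_out = 7.507 kJ/mol
Linear interpolation between T = 338.0 (H_out = 6.602) and T = 339.4 (H_out = 7.507) on hF = 7.419 gives T ≈ 339.3 K, at which ψ = 0.28.

T = 339.3 K, V/F = 0.28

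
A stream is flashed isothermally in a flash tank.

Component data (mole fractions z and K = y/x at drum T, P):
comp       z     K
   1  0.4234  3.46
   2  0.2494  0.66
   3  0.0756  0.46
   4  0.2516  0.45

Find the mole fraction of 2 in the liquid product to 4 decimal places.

x_2 = 0.3231

Material balance + equilibrium reduce to Σ zᵢ(Kᵢ−1)/(1+β(Kᵢ−1)) = 0.
g(0) = ΣzᵢKᵢ − 1 = 0.7776 and g(1) = 1 − Σzᵢ/Kᵢ = -0.2237, so a root lies in (0, 1).
Newton iteration, β⁰ = 0.44:
  β = 0.4400: g = 0.16436, g' = -0.8011 → β = 0.6452
  β = 0.6452: g = 0.01684, g' = -0.6649 → β = 0.6705
  β = 0.6705: g = 0.00008, g' = -0.6586 → β = 0.6706
Converged at β = 0.6706.
Compositions from xᵢ = zᵢ/(1+β(Kᵢ−1)), yᵢ = Kᵢxᵢ:
  1: x = 0.1598, y = 0.5529
  2: x = 0.3231, y = 0.2132
  3: x = 0.1185, y = 0.0545
  4: x = 0.3986, y = 0.1794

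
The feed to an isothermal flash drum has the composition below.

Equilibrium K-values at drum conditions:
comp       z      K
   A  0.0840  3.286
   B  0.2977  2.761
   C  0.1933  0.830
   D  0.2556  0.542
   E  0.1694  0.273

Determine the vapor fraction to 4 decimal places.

Let ψ = V/F and solve Σ zᵢ(Kᵢ−1)/(1+ψ(Kᵢ−1)) = 0.
Check two-phase: ΣzᵢKᵢ = 1.4432 > 1 and Σzᵢ/Kᵢ = 1.4584 > 1, so g(0) = 0.4432 > 0 and g(1) = -0.4584 < 0.
Iterate (Newton) starting at ψ = 0.51:
  ψ = 0.5100: g = -0.01959, g' = -0.6739 → ψ = 0.4809
  ψ = 0.4809: g = 0.00003, g' = -0.6767 → ψ = 0.4810
Converged at ψ = 0.4810.

ψ = 0.4810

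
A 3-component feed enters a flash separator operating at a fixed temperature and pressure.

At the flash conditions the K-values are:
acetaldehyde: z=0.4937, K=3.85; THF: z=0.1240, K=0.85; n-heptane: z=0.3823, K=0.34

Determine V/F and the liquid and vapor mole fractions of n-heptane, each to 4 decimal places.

Newton–Raphson from V/F = 0.31:
  V/F = 0.3100: g = 0.41031, g' = -1.3967 → V/F = 0.6038
  V/F = 0.6038: g = 0.07722, g' = -1.0054 → V/F = 0.6806
  V/F = 0.6806: g = -0.00016, g' = -1.0164 → V/F = 0.6804
Converged at V/F = 0.6804.
Compositions from xᵢ = zᵢ/(1+V/F(Kᵢ−1)), yᵢ = Kᵢxᵢ:
  acetaldehyde: x = 0.1680, y = 0.6467
  THF: x = 0.1381, y = 0.1174
  n-heptane: x = 0.6939, y = 0.2359

V/F = 0.6804, x_n-heptane = 0.6939, y_n-heptane = 0.2359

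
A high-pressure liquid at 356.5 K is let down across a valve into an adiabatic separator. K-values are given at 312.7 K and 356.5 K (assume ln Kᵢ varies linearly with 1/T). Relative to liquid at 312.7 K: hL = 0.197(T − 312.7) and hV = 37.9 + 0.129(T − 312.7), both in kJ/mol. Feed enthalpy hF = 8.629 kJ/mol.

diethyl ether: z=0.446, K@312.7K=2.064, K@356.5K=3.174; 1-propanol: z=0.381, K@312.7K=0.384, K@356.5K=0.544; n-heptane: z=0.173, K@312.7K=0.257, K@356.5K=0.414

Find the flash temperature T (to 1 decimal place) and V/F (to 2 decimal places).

Adiabatic flash: solve Rachford–Rice at each trial T, then check hF = ψ·hV(T) + (1−ψ)·hL(T).
  T = 312.7 K: K = (2.064, 0.384, 0.257), RR gives ψ = 0.159, H_out = 6.023 kJ/mol
  T = 356.5 K: K = (3.174, 0.544, 0.414), RR gives ψ = 0.637, H_out = 30.871 kJ/mol
  T = 334.6 K: K = (2.596, 0.462, 0.331), RR gives ψ = 0.421, H_out = 19.638 kJ/mol
  T = 323.6 K: K = (2.322, 0.422, 0.293), RR gives ψ = 0.301, H_out = 13.339 kJ/mol
  T = 318.1 K: K = (2.190, 0.403, 0.275), RR gives ψ = 0.234, H_out = 9.828 kJ/mol
  T = 315.4 K: K = (2.127, 0.393, 0.266), RR gives ψ = 0.197, H_out = 7.977 kJ/mol
  T = 316.8 K: K = (2.160, 0.398, 0.270), RR gives ψ = 0.216, H_out = 8.949 kJ/mol
Linear interpolation between T = 315.4 (H_out = 7.977) and T = 316.8 (H_out = 8.949) on hF = 8.629 gives T ≈ 316.3 K, at which ψ = 0.21.

T = 316.3 K, V/F = 0.21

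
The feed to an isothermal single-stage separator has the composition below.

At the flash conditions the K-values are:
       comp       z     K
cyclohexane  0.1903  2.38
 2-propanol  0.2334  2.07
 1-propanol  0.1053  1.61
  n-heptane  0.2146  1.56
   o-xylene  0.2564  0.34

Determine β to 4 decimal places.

β = 0.8368

Material balance + equilibrium reduce to Σ zᵢ(Kᵢ−1)/(1+β(Kᵢ−1)) = 0.
Feasibility: ΣzᵢKᵢ = 1.5275, Σzᵢ/Kᵢ = 1.1498 — both > 1, two phases present.
Newton iteration, β⁰ = 0.5:
  β = 0.5000: g = 0.20862, g' = -0.5532 → β = 0.8771
  β = 0.8771: g = -0.03180, g' = -0.8220 → β = 0.8384
  β = 0.8384: g = -0.00123, g' = -0.7604 → β = 0.8368
Converged at β = 0.8368.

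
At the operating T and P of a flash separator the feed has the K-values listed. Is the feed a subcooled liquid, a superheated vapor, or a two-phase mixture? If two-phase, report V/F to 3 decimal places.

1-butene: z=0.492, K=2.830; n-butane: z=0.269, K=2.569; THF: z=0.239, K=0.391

superheated vapor

ΣzᵢKᵢ = 2.177; Σzᵢ/Kᵢ = 0.890.
Since Σzᵢ/Kᵢ < 1 the mixture is above its dew point — single vapor phase.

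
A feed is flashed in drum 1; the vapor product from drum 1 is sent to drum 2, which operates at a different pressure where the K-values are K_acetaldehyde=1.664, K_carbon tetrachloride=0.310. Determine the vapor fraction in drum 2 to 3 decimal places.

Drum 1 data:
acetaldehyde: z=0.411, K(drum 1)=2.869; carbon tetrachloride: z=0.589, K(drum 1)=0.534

Drum 1:
Let ψ₁ = V/F and solve Σ zᵢ(Kᵢ−1)/(1+ψ₁(Kᵢ−1)) = 0.
Feasibility: ΣzᵢKᵢ = 1.494, Σzᵢ/Kᵢ = 1.246 — both > 1, two phases present.
Iterate (Newton) starting at ψ₁ = 0.38:
  ψ₁ = 0.380: g = 0.1156, g' = -0.680 → ψ₁ = 0.550
  ψ₁ = 0.550: g = 0.0097, g' = -0.580 → ψ₁ = 0.567
Converged at ψ₁ = 0.567.
Drum-1 compositions:
  acetaldehyde: x = 0.200, y = 0.573
  carbon tetrachloride: x = 0.800, y = 0.427
Drum-2 feed = drum-1 vapor: z₂ = (0.5726, 0.4274).
Drum 2:
Rachford–Rice: g(ψ₂) = Σ zᵢ(Kᵢ−1)/(1+ψ₂(Kᵢ−1)) = 0.
g(0) = ΣzᵢKᵢ − 1 = 0.085 and g(1) = 1 − Σzᵢ/Kᵢ = -0.723, so a root lies in (0, 1).
Binary case is linear: z₁(K₁−1)(1+ψ₂(K₂−1)) + z₂(K₂−1)(1+ψ₂(K₁−1)) = 0
⇒ ψ₂ = [z₁(K₁−1)+z₂(K₂−1)] / [−(K₁−1)(K₂−1)] = 0.0853/0.4582 = 0.186
  acetaldehyde: x = 0.510, y = 0.848
  carbon tetrachloride: x = 0.490, y = 0.152

V/F (drum 2) = 0.186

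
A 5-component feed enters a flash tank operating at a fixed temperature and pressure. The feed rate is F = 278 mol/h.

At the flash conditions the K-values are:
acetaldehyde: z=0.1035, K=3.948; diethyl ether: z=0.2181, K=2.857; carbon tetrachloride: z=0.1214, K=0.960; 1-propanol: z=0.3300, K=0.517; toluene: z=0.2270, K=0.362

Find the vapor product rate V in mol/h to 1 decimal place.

V = 101.9 mol/h

Rachford–Rice: g(V/F) = Σ zᵢ(Kᵢ−1)/(1+V/F(Kᵢ−1)) = 0.
Feasibility: ΣzᵢKᵢ = 1.4011, Σzᵢ/Kᵢ = 1.4944 — both > 1, two phases present.
Newton iteration, V/F⁰ = 0.5:
  V/F = 0.5000: g = -0.09442, g' = -0.6824 → V/F = 0.3616
  V/F = 0.3616: g = 0.00365, g' = -0.7492 → V/F = 0.3665
Converged at V/F = 0.3665.
Then V = V/F·F = 0.3665·278 = 101.9 mol/h and L = F − V = 176.1 mol/h.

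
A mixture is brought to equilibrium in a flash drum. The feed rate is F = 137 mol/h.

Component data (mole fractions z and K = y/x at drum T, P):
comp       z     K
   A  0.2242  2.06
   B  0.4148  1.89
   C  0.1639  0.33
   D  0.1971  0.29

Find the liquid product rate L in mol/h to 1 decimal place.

Let ψ = V/F and solve Σ zᵢ(Kᵢ−1)/(1+ψ(Kᵢ−1)) = 0.
Check two-phase: ΣzᵢKᵢ = 1.3571 > 1 and Σzᵢ/Kᵢ = 1.5046 > 1, so g(0) = 0.3571 > 0 and g(1) = -0.5046 < 0.
Iterate (Newton) starting at ψ = 0.5:
  ψ = 0.5000: g = 0.02872, g' = -0.6702 → ψ = 0.5428
  ψ = 0.5428: g = -0.00052, g' = -0.6956 → ψ = 0.5421
Converged at ψ = 0.5421.
Then V = ψ·F = 0.5421·137 = 74.3 mol/h and L = F − V = 62.7 mol/h.

L = 62.7 mol/h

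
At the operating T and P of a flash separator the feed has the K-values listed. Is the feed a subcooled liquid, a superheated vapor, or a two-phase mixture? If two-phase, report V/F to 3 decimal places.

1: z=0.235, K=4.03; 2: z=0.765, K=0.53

two-phase, V/F = 0.248

ΣzᵢKᵢ = 1.353; Σzᵢ/Kᵢ = 1.502.
Both exceed 1, so a two-phase solution exists.
Material balance + equilibrium reduce to Σ zᵢ(Kᵢ−1)/(1+ψ(Kᵢ−1)) = 0.
Newton–Raphson from ψ = 0.45:
  ψ = 0.450: g = -0.1547, g' = -0.658 → ψ = 0.215
  ψ = 0.215: g = 0.0313, g' = -1.001 → ψ = 0.246
  ψ = 0.246: g = 0.0012, g' = -0.924 → ψ = 0.248
Converged at ψ = 0.248.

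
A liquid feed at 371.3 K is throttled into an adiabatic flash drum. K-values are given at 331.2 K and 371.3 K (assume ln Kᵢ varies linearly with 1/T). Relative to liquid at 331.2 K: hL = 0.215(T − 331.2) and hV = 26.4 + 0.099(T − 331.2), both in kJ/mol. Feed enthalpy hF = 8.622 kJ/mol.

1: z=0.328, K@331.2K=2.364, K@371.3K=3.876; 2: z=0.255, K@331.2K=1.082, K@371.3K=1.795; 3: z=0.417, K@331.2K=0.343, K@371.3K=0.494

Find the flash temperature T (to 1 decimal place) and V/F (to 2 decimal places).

T = 332.4 K, V/F = 0.32

Adiabatic flash: solve Rachford–Rice at each trial T, then check hF = ψ·hV(T) + (1−ψ)·hL(T).
  T = 331.2 K: K = (2.364, 1.082, 0.343), RR gives ψ = 0.294, H_out = 7.770 kJ/mol
  T = 371.3 K: K = (3.876, 1.795, 0.494), RR gives ψ = 0.890, H_out = 27.972 kJ/mol
  T = 351.2 K: K = (3.068, 1.413, 0.416), RR gives ψ = 0.619, H_out = 19.195 kJ/mol
  T = 341.2 K: K = (2.703, 1.241, 0.379), RR gives ψ = 0.469, H_out = 13.998 kJ/mol
  T = 336.2 K: K = (2.531, 1.160, 0.361), RR gives ψ = 0.386, H_out = 11.045 kJ/mol
  T = 333.7 K: K = (2.446, 1.121, 0.352), RR gives ψ = 0.341, H_out = 9.453 kJ/mol
  T = 332.4 K: K = (2.403, 1.100, 0.347), RR gives ψ = 0.317, H_out = 8.590 kJ/mol
Linear interpolation between T = 332.4 (H_out = 8.590) and T = 333.7 (H_out = 9.453) on hF = 8.622 gives T ≈ 332.4 K, at which ψ = 0.32.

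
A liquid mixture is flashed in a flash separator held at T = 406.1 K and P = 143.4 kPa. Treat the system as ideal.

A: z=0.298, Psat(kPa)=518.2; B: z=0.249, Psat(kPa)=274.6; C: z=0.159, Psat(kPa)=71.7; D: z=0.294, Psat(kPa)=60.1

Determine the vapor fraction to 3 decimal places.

ψ = 0.706

Raoult's law: Kᵢ = Pᵢˢᵃᵗ/P = Pᵢˢᵃᵗ/143.4.
  K_A = 518.2/143.4 = 3.61367, K_B = 274.6/143.4 = 1.91492, K_C = 71.7/143.4 = 0.50000, K_D = 60.1/143.4 = 0.41911
Rachford–Rice: g(ψ) = Σ zᵢ(Kᵢ−1)/(1+ψ(Kᵢ−1)) = 0.
Feasibility: ΣzᵢKᵢ = 1.756, Σzᵢ/Kᵢ = 1.232 — both > 1, two phases present.
Newton iteration, ψ⁰ = 0.44:
  ψ = 0.440: g = 0.1933, g' = -0.791 → ψ = 0.685
  ψ = 0.685: g = 0.0149, g' = -0.706 → ψ = 0.706
Converged at ψ = 0.706.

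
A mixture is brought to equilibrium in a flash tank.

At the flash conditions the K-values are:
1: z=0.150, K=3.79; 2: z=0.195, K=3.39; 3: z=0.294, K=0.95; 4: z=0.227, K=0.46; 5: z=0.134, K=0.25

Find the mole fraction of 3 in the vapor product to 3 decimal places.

Rachford–Rice: g(V/F) = Σ zᵢ(Kᵢ−1)/(1+V/F(Kᵢ−1)) = 0.
Feasibility: ΣzᵢKᵢ = 1.647, Σzᵢ/Kᵢ = 1.436 — both > 1, two phases present.
Newton iteration, V/F⁰ = 0.36:
  V/F = 0.360: g = 0.1545, g' = -0.857 → V/F = 0.540
  V/F = 0.540: g = 0.0131, g' = -0.744 → V/F = 0.558
Converged at V/F = 0.558.
Compositions from xᵢ = zᵢ/(1+V/F(Kᵢ−1)), yᵢ = Kᵢxᵢ:
  1: x = 0.059, y = 0.222
  2: x = 0.084, y = 0.283
  3: x = 0.302, y = 0.287
  4: x = 0.325, y = 0.149
  5: x = 0.230, y = 0.058

y_3 = 0.287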